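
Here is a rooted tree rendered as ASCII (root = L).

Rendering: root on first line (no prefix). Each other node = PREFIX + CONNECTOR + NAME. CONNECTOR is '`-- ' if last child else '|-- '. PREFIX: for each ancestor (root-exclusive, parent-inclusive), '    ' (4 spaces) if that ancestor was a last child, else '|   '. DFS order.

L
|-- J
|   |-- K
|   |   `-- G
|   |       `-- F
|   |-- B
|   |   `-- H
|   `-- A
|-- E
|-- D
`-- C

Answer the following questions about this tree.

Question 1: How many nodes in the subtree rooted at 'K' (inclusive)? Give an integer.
Subtree rooted at K contains: F, G, K
Count = 3

Answer: 3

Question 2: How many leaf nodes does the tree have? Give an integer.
Leaves (nodes with no children): A, C, D, E, F, H

Answer: 6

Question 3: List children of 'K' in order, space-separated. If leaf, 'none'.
Node K's children (from adjacency): G

Answer: G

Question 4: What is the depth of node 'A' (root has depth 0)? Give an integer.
Answer: 2

Derivation:
Path from root to A: L -> J -> A
Depth = number of edges = 2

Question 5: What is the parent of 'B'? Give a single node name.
Answer: J

Derivation:
Scan adjacency: B appears as child of J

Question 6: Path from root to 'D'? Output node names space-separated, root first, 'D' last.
Walk down from root: L -> D

Answer: L D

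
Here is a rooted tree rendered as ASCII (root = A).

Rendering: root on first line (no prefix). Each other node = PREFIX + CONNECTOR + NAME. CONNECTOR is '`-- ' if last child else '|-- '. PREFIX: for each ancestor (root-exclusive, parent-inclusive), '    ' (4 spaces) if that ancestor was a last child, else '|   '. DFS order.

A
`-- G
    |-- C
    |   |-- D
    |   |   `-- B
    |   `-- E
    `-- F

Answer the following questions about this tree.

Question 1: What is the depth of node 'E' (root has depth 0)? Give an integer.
Path from root to E: A -> G -> C -> E
Depth = number of edges = 3

Answer: 3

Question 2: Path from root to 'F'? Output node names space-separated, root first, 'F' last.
Walk down from root: A -> G -> F

Answer: A G F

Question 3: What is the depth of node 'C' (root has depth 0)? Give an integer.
Path from root to C: A -> G -> C
Depth = number of edges = 2

Answer: 2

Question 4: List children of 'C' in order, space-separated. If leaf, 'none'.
Node C's children (from adjacency): D, E

Answer: D E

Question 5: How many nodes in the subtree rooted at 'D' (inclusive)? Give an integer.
Subtree rooted at D contains: B, D
Count = 2

Answer: 2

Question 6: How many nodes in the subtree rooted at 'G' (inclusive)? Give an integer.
Subtree rooted at G contains: B, C, D, E, F, G
Count = 6

Answer: 6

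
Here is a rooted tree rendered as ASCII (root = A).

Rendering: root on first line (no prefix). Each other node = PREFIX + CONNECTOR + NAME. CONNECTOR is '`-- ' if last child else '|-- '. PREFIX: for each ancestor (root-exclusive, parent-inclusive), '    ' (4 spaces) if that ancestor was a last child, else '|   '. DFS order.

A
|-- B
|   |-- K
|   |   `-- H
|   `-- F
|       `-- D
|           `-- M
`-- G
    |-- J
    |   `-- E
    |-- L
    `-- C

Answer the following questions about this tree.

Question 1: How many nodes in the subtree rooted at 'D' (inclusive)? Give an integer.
Answer: 2

Derivation:
Subtree rooted at D contains: D, M
Count = 2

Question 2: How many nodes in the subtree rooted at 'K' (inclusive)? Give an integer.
Subtree rooted at K contains: H, K
Count = 2

Answer: 2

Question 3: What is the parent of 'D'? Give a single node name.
Scan adjacency: D appears as child of F

Answer: F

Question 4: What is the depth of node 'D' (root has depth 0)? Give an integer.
Answer: 3

Derivation:
Path from root to D: A -> B -> F -> D
Depth = number of edges = 3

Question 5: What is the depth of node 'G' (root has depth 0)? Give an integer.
Path from root to G: A -> G
Depth = number of edges = 1

Answer: 1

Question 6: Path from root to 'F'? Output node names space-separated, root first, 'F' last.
Walk down from root: A -> B -> F

Answer: A B F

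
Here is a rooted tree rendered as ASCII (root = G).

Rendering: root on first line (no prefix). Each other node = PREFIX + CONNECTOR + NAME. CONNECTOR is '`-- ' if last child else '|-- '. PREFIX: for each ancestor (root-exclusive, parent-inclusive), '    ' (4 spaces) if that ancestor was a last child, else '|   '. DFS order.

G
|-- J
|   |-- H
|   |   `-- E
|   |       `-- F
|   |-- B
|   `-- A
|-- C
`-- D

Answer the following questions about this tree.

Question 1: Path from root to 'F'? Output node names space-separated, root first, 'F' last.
Answer: G J H E F

Derivation:
Walk down from root: G -> J -> H -> E -> F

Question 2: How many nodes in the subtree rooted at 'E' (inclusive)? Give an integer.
Answer: 2

Derivation:
Subtree rooted at E contains: E, F
Count = 2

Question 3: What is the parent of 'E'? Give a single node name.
Answer: H

Derivation:
Scan adjacency: E appears as child of H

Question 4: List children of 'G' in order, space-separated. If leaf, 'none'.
Node G's children (from adjacency): J, C, D

Answer: J C D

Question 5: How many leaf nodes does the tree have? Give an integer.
Answer: 5

Derivation:
Leaves (nodes with no children): A, B, C, D, F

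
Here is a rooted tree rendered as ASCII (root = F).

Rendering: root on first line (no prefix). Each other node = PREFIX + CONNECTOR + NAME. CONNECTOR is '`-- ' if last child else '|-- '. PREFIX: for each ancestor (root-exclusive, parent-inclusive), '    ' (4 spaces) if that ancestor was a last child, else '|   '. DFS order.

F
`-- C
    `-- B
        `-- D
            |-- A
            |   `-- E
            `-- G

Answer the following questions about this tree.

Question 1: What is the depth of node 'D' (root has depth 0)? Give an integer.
Path from root to D: F -> C -> B -> D
Depth = number of edges = 3

Answer: 3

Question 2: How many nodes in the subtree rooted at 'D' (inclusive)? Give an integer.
Answer: 4

Derivation:
Subtree rooted at D contains: A, D, E, G
Count = 4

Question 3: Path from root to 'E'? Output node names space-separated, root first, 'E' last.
Answer: F C B D A E

Derivation:
Walk down from root: F -> C -> B -> D -> A -> E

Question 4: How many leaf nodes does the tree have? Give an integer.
Answer: 2

Derivation:
Leaves (nodes with no children): E, G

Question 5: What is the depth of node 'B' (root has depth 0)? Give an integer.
Answer: 2

Derivation:
Path from root to B: F -> C -> B
Depth = number of edges = 2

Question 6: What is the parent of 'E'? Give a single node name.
Scan adjacency: E appears as child of A

Answer: A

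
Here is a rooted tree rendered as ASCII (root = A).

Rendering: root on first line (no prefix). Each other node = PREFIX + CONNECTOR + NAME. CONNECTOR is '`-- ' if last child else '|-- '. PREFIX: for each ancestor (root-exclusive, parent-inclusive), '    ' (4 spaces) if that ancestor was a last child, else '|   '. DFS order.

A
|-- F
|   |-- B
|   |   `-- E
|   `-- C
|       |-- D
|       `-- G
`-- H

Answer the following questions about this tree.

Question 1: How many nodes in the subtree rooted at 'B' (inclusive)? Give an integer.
Subtree rooted at B contains: B, E
Count = 2

Answer: 2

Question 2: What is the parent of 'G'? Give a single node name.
Answer: C

Derivation:
Scan adjacency: G appears as child of C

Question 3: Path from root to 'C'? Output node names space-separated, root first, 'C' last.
Walk down from root: A -> F -> C

Answer: A F C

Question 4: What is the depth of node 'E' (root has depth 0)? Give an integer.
Answer: 3

Derivation:
Path from root to E: A -> F -> B -> E
Depth = number of edges = 3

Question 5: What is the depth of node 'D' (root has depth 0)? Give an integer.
Path from root to D: A -> F -> C -> D
Depth = number of edges = 3

Answer: 3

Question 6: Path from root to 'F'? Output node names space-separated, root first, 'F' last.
Walk down from root: A -> F

Answer: A F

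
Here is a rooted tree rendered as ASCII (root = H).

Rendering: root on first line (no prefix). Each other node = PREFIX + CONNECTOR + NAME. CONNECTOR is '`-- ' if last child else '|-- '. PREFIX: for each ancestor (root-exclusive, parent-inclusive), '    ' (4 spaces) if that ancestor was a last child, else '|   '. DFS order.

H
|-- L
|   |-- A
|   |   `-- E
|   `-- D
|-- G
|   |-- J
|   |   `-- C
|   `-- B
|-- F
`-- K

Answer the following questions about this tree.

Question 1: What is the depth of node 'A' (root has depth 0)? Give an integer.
Answer: 2

Derivation:
Path from root to A: H -> L -> A
Depth = number of edges = 2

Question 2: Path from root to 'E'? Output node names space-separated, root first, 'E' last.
Answer: H L A E

Derivation:
Walk down from root: H -> L -> A -> E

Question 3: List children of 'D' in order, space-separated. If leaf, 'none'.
Node D's children (from adjacency): (leaf)

Answer: none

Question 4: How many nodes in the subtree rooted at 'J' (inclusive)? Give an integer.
Answer: 2

Derivation:
Subtree rooted at J contains: C, J
Count = 2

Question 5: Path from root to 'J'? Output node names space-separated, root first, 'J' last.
Answer: H G J

Derivation:
Walk down from root: H -> G -> J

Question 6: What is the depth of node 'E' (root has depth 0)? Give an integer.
Path from root to E: H -> L -> A -> E
Depth = number of edges = 3

Answer: 3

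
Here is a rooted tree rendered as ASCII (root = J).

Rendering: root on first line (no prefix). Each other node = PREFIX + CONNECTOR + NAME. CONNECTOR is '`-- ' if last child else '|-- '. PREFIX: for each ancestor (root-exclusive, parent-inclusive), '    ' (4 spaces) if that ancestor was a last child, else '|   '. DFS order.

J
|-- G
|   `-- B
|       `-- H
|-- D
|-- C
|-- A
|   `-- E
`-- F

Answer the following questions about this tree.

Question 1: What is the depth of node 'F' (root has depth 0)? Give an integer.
Answer: 1

Derivation:
Path from root to F: J -> F
Depth = number of edges = 1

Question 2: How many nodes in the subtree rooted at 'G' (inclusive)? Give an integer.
Answer: 3

Derivation:
Subtree rooted at G contains: B, G, H
Count = 3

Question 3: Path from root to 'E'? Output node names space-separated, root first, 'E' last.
Walk down from root: J -> A -> E

Answer: J A E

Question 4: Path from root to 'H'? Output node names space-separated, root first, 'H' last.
Answer: J G B H

Derivation:
Walk down from root: J -> G -> B -> H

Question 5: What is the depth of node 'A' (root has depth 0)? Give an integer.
Answer: 1

Derivation:
Path from root to A: J -> A
Depth = number of edges = 1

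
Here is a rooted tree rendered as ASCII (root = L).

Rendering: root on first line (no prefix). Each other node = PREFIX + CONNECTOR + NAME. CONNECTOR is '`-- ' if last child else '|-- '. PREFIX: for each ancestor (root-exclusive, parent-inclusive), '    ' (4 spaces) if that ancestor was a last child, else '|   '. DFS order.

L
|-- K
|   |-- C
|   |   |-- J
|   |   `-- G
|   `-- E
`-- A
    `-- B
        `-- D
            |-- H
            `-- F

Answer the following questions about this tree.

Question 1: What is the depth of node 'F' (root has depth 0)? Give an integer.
Path from root to F: L -> A -> B -> D -> F
Depth = number of edges = 4

Answer: 4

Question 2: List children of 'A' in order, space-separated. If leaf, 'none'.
Node A's children (from adjacency): B

Answer: B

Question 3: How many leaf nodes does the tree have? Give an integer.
Leaves (nodes with no children): E, F, G, H, J

Answer: 5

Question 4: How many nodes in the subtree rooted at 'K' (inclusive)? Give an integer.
Subtree rooted at K contains: C, E, G, J, K
Count = 5

Answer: 5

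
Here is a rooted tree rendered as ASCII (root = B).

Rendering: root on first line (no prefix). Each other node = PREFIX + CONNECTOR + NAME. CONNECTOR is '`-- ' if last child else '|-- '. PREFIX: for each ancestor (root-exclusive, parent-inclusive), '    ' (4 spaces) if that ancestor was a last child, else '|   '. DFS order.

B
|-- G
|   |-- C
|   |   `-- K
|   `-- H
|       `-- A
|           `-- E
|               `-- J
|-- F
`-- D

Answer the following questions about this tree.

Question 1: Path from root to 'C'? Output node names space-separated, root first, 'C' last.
Walk down from root: B -> G -> C

Answer: B G C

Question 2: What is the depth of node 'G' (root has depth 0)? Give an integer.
Path from root to G: B -> G
Depth = number of edges = 1

Answer: 1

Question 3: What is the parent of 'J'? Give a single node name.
Scan adjacency: J appears as child of E

Answer: E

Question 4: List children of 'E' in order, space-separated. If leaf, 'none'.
Answer: J

Derivation:
Node E's children (from adjacency): J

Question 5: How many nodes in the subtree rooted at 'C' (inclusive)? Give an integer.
Answer: 2

Derivation:
Subtree rooted at C contains: C, K
Count = 2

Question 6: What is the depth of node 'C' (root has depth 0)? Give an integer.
Path from root to C: B -> G -> C
Depth = number of edges = 2

Answer: 2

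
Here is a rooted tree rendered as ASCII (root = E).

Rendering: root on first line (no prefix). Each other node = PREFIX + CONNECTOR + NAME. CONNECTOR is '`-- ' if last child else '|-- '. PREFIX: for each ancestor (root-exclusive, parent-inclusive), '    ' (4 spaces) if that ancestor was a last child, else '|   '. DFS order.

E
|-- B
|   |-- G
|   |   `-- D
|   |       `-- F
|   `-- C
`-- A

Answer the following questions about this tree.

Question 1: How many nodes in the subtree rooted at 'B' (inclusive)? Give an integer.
Subtree rooted at B contains: B, C, D, F, G
Count = 5

Answer: 5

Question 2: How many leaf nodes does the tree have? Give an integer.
Answer: 3

Derivation:
Leaves (nodes with no children): A, C, F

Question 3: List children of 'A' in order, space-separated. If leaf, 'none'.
Answer: none

Derivation:
Node A's children (from adjacency): (leaf)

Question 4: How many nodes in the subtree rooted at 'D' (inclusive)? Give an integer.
Subtree rooted at D contains: D, F
Count = 2

Answer: 2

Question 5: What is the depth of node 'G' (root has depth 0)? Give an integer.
Answer: 2

Derivation:
Path from root to G: E -> B -> G
Depth = number of edges = 2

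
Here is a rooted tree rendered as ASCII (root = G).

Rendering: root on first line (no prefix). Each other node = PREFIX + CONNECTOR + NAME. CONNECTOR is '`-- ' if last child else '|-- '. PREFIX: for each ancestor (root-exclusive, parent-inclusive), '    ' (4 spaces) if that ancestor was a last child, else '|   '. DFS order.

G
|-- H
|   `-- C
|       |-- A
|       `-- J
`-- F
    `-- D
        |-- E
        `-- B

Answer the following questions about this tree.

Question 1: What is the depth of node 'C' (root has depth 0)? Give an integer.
Path from root to C: G -> H -> C
Depth = number of edges = 2

Answer: 2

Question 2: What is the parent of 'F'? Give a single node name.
Scan adjacency: F appears as child of G

Answer: G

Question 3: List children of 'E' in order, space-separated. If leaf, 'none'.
Node E's children (from adjacency): (leaf)

Answer: none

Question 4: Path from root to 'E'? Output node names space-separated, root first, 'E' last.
Answer: G F D E

Derivation:
Walk down from root: G -> F -> D -> E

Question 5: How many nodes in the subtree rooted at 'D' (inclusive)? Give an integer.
Subtree rooted at D contains: B, D, E
Count = 3

Answer: 3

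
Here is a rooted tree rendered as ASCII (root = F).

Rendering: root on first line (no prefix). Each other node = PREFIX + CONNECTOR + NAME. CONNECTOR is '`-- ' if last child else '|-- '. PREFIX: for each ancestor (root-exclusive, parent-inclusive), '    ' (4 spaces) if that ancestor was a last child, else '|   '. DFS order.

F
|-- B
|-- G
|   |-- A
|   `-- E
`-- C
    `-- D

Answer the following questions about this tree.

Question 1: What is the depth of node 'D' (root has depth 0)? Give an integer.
Answer: 2

Derivation:
Path from root to D: F -> C -> D
Depth = number of edges = 2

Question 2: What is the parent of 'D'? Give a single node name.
Answer: C

Derivation:
Scan adjacency: D appears as child of C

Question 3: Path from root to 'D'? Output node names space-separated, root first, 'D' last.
Walk down from root: F -> C -> D

Answer: F C D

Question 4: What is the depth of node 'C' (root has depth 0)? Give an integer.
Path from root to C: F -> C
Depth = number of edges = 1

Answer: 1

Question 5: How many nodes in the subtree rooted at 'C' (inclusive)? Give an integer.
Answer: 2

Derivation:
Subtree rooted at C contains: C, D
Count = 2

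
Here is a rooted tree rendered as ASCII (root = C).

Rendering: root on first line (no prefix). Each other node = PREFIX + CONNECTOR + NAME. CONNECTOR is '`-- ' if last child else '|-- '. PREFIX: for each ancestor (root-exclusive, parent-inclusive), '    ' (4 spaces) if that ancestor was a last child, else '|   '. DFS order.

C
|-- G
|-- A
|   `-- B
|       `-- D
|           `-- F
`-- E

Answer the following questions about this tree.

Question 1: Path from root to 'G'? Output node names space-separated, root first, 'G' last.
Walk down from root: C -> G

Answer: C G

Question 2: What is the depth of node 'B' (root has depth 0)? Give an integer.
Path from root to B: C -> A -> B
Depth = number of edges = 2

Answer: 2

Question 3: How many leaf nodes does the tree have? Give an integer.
Leaves (nodes with no children): E, F, G

Answer: 3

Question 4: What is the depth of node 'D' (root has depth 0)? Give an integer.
Path from root to D: C -> A -> B -> D
Depth = number of edges = 3

Answer: 3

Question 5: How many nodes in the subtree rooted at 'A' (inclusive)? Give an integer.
Subtree rooted at A contains: A, B, D, F
Count = 4

Answer: 4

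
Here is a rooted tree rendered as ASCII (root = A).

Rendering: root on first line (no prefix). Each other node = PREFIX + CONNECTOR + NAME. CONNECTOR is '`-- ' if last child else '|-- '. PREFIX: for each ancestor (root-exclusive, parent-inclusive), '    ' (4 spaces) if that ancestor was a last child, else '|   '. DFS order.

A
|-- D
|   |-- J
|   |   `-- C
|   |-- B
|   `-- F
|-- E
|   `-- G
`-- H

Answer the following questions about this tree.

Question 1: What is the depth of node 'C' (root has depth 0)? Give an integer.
Path from root to C: A -> D -> J -> C
Depth = number of edges = 3

Answer: 3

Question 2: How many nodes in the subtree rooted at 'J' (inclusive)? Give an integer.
Answer: 2

Derivation:
Subtree rooted at J contains: C, J
Count = 2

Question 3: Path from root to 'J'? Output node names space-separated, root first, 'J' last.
Answer: A D J

Derivation:
Walk down from root: A -> D -> J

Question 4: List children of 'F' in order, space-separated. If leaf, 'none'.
Node F's children (from adjacency): (leaf)

Answer: none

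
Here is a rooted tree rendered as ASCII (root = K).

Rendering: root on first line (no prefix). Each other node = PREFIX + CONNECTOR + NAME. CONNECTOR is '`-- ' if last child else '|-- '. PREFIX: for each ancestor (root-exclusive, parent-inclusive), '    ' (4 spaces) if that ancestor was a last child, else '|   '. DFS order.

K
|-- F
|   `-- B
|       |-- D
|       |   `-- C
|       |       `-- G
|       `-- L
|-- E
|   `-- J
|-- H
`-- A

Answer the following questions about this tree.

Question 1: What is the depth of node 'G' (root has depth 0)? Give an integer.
Answer: 5

Derivation:
Path from root to G: K -> F -> B -> D -> C -> G
Depth = number of edges = 5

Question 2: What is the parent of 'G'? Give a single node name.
Answer: C

Derivation:
Scan adjacency: G appears as child of C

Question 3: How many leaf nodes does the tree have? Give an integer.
Answer: 5

Derivation:
Leaves (nodes with no children): A, G, H, J, L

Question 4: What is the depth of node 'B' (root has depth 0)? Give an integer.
Answer: 2

Derivation:
Path from root to B: K -> F -> B
Depth = number of edges = 2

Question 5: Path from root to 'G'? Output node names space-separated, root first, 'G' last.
Answer: K F B D C G

Derivation:
Walk down from root: K -> F -> B -> D -> C -> G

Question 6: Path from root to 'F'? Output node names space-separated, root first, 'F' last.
Answer: K F

Derivation:
Walk down from root: K -> F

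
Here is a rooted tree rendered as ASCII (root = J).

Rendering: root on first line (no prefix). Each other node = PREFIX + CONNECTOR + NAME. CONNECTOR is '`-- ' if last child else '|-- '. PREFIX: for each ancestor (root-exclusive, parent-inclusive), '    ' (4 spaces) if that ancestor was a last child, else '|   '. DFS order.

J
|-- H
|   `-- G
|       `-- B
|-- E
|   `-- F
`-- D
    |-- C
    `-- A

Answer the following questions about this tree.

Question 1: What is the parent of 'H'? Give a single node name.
Scan adjacency: H appears as child of J

Answer: J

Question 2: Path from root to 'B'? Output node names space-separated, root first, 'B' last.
Walk down from root: J -> H -> G -> B

Answer: J H G B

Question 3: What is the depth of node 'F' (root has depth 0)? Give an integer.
Answer: 2

Derivation:
Path from root to F: J -> E -> F
Depth = number of edges = 2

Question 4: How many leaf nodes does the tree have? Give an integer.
Leaves (nodes with no children): A, B, C, F

Answer: 4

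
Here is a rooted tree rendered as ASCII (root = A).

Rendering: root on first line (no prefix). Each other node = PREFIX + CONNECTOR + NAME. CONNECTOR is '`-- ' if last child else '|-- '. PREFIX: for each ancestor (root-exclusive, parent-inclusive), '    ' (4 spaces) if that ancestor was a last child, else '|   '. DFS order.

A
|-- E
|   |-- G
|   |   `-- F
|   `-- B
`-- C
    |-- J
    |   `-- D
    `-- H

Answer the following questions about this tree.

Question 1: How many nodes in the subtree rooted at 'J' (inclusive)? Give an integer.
Subtree rooted at J contains: D, J
Count = 2

Answer: 2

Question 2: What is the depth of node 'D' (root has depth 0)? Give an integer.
Path from root to D: A -> C -> J -> D
Depth = number of edges = 3

Answer: 3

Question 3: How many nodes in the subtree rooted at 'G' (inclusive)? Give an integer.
Answer: 2

Derivation:
Subtree rooted at G contains: F, G
Count = 2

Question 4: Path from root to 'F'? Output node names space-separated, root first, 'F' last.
Walk down from root: A -> E -> G -> F

Answer: A E G F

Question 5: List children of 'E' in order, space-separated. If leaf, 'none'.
Node E's children (from adjacency): G, B

Answer: G B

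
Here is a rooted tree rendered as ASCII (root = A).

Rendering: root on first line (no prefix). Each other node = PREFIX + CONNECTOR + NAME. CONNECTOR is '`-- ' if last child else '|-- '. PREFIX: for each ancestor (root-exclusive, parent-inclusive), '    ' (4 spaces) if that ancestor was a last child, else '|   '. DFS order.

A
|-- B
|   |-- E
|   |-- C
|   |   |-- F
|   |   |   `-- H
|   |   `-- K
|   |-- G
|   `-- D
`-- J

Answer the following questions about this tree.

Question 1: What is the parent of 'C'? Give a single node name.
Scan adjacency: C appears as child of B

Answer: B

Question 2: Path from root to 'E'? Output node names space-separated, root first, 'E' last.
Walk down from root: A -> B -> E

Answer: A B E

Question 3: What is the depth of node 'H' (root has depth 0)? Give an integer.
Path from root to H: A -> B -> C -> F -> H
Depth = number of edges = 4

Answer: 4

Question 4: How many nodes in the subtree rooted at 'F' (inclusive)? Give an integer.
Answer: 2

Derivation:
Subtree rooted at F contains: F, H
Count = 2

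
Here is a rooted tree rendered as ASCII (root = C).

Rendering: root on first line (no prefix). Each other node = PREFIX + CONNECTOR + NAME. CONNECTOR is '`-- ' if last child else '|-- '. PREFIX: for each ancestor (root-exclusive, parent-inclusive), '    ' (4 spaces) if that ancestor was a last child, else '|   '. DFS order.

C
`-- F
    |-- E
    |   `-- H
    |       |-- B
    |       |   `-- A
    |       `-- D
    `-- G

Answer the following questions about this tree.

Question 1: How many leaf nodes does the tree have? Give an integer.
Answer: 3

Derivation:
Leaves (nodes with no children): A, D, G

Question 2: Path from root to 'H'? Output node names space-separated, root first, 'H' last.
Answer: C F E H

Derivation:
Walk down from root: C -> F -> E -> H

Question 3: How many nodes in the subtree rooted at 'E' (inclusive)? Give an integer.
Answer: 5

Derivation:
Subtree rooted at E contains: A, B, D, E, H
Count = 5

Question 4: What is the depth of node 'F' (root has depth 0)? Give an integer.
Answer: 1

Derivation:
Path from root to F: C -> F
Depth = number of edges = 1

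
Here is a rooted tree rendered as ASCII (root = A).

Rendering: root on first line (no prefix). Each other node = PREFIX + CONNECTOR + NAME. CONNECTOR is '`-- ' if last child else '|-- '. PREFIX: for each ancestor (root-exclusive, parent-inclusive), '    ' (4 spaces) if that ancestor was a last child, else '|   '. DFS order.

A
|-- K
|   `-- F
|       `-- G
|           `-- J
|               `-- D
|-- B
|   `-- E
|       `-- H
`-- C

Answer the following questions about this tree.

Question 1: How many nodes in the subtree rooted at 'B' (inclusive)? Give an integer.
Answer: 3

Derivation:
Subtree rooted at B contains: B, E, H
Count = 3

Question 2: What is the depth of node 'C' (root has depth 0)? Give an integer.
Answer: 1

Derivation:
Path from root to C: A -> C
Depth = number of edges = 1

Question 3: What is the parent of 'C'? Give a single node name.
Scan adjacency: C appears as child of A

Answer: A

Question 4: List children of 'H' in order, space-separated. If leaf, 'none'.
Answer: none

Derivation:
Node H's children (from adjacency): (leaf)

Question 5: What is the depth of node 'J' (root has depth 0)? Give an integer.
Answer: 4

Derivation:
Path from root to J: A -> K -> F -> G -> J
Depth = number of edges = 4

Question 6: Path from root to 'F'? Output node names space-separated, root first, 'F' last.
Walk down from root: A -> K -> F

Answer: A K F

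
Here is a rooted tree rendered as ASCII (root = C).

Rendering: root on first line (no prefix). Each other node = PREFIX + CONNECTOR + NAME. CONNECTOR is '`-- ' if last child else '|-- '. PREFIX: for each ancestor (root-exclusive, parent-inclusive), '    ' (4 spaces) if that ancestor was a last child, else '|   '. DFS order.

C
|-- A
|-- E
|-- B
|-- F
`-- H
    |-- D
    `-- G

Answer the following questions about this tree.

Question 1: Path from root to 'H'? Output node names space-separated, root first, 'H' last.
Answer: C H

Derivation:
Walk down from root: C -> H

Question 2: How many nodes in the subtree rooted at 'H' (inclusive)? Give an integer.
Answer: 3

Derivation:
Subtree rooted at H contains: D, G, H
Count = 3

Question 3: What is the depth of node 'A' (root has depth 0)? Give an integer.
Path from root to A: C -> A
Depth = number of edges = 1

Answer: 1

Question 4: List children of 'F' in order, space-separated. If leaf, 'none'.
Answer: none

Derivation:
Node F's children (from adjacency): (leaf)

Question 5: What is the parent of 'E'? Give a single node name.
Scan adjacency: E appears as child of C

Answer: C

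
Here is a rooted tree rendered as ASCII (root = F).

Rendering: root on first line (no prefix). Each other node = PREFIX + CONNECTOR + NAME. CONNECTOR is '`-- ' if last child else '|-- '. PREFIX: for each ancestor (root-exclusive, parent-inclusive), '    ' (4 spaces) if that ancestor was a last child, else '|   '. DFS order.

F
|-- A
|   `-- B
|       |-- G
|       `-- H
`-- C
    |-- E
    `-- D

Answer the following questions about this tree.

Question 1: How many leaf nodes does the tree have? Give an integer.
Leaves (nodes with no children): D, E, G, H

Answer: 4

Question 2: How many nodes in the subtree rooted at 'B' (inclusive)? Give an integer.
Answer: 3

Derivation:
Subtree rooted at B contains: B, G, H
Count = 3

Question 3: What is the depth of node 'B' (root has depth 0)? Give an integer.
Answer: 2

Derivation:
Path from root to B: F -> A -> B
Depth = number of edges = 2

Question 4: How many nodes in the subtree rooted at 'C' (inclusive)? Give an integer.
Subtree rooted at C contains: C, D, E
Count = 3

Answer: 3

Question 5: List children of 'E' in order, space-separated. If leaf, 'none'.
Answer: none

Derivation:
Node E's children (from adjacency): (leaf)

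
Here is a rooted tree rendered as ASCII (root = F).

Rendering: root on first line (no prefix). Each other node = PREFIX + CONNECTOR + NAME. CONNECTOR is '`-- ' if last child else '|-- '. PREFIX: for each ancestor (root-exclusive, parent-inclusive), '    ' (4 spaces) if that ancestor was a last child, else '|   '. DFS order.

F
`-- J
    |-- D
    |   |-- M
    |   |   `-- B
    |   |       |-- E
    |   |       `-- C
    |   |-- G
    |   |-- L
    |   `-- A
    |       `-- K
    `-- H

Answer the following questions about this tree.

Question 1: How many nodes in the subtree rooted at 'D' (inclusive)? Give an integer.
Answer: 9

Derivation:
Subtree rooted at D contains: A, B, C, D, E, G, K, L, M
Count = 9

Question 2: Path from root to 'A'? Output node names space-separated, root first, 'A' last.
Walk down from root: F -> J -> D -> A

Answer: F J D A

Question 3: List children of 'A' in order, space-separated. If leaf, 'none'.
Answer: K

Derivation:
Node A's children (from adjacency): K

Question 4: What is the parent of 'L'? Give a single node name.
Scan adjacency: L appears as child of D

Answer: D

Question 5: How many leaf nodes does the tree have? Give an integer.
Answer: 6

Derivation:
Leaves (nodes with no children): C, E, G, H, K, L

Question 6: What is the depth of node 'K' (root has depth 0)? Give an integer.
Answer: 4

Derivation:
Path from root to K: F -> J -> D -> A -> K
Depth = number of edges = 4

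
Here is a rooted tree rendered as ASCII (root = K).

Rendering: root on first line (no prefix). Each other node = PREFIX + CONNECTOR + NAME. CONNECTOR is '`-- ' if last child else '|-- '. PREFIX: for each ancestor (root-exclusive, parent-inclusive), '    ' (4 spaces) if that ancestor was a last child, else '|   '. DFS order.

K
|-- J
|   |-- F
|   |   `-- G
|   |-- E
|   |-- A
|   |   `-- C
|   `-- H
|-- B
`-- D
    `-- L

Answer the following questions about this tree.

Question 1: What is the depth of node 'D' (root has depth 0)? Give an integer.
Path from root to D: K -> D
Depth = number of edges = 1

Answer: 1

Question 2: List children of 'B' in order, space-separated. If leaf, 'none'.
Answer: none

Derivation:
Node B's children (from adjacency): (leaf)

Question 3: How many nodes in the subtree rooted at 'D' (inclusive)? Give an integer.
Answer: 2

Derivation:
Subtree rooted at D contains: D, L
Count = 2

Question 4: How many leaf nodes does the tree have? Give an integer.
Leaves (nodes with no children): B, C, E, G, H, L

Answer: 6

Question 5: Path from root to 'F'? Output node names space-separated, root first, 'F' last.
Answer: K J F

Derivation:
Walk down from root: K -> J -> F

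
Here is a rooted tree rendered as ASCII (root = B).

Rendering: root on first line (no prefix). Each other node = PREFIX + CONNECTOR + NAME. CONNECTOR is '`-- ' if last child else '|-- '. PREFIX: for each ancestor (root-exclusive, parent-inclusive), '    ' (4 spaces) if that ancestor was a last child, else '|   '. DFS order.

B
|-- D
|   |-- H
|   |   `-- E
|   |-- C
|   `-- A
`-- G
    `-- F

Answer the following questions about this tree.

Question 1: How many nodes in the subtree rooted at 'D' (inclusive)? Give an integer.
Subtree rooted at D contains: A, C, D, E, H
Count = 5

Answer: 5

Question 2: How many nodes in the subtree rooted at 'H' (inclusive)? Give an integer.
Answer: 2

Derivation:
Subtree rooted at H contains: E, H
Count = 2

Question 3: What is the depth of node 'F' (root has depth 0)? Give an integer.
Path from root to F: B -> G -> F
Depth = number of edges = 2

Answer: 2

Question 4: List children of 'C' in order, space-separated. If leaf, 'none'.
Answer: none

Derivation:
Node C's children (from adjacency): (leaf)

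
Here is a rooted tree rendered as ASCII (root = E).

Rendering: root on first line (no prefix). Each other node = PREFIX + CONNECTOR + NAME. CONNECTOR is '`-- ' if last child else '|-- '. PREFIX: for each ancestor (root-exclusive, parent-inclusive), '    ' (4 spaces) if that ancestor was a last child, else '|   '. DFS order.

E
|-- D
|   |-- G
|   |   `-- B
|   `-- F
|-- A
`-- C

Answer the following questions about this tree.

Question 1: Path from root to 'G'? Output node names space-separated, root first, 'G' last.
Answer: E D G

Derivation:
Walk down from root: E -> D -> G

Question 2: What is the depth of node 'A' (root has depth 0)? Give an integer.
Answer: 1

Derivation:
Path from root to A: E -> A
Depth = number of edges = 1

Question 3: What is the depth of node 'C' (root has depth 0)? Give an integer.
Answer: 1

Derivation:
Path from root to C: E -> C
Depth = number of edges = 1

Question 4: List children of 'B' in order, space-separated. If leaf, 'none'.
Answer: none

Derivation:
Node B's children (from adjacency): (leaf)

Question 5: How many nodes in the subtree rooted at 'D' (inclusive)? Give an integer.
Answer: 4

Derivation:
Subtree rooted at D contains: B, D, F, G
Count = 4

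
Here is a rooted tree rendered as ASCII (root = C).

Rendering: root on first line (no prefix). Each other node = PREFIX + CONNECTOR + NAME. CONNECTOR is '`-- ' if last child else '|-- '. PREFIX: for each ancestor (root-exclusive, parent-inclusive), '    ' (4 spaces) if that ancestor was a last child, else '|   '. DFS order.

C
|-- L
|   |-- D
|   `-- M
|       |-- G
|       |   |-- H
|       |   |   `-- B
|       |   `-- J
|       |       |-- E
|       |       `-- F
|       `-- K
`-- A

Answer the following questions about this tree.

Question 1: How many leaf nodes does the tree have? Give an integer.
Leaves (nodes with no children): A, B, D, E, F, K

Answer: 6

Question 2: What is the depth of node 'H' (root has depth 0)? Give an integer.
Answer: 4

Derivation:
Path from root to H: C -> L -> M -> G -> H
Depth = number of edges = 4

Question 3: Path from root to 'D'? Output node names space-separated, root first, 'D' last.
Walk down from root: C -> L -> D

Answer: C L D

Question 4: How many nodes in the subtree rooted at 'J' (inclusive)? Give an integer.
Subtree rooted at J contains: E, F, J
Count = 3

Answer: 3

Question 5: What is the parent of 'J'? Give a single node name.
Scan adjacency: J appears as child of G

Answer: G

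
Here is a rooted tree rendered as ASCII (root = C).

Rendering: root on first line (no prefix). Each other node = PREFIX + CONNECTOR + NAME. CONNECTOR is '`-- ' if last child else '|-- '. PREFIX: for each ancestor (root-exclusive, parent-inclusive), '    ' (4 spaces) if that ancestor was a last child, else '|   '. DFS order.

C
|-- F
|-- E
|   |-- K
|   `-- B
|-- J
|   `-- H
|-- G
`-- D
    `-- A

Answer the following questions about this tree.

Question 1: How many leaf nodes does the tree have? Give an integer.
Leaves (nodes with no children): A, B, F, G, H, K

Answer: 6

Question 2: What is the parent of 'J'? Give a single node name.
Scan adjacency: J appears as child of C

Answer: C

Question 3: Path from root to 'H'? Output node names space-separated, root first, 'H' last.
Answer: C J H

Derivation:
Walk down from root: C -> J -> H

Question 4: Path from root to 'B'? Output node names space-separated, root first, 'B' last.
Answer: C E B

Derivation:
Walk down from root: C -> E -> B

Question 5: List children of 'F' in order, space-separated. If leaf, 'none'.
Answer: none

Derivation:
Node F's children (from adjacency): (leaf)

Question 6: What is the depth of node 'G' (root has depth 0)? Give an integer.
Path from root to G: C -> G
Depth = number of edges = 1

Answer: 1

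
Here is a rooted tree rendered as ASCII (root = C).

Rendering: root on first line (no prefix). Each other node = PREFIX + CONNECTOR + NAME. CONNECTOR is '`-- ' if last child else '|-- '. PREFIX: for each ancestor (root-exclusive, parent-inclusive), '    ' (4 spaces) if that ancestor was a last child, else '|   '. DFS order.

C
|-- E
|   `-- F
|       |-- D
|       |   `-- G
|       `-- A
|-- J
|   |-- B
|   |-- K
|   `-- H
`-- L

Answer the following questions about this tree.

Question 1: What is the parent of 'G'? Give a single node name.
Scan adjacency: G appears as child of D

Answer: D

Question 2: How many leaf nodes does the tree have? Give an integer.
Leaves (nodes with no children): A, B, G, H, K, L

Answer: 6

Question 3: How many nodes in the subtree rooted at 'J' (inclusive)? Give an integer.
Answer: 4

Derivation:
Subtree rooted at J contains: B, H, J, K
Count = 4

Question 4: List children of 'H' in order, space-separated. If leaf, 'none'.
Answer: none

Derivation:
Node H's children (from adjacency): (leaf)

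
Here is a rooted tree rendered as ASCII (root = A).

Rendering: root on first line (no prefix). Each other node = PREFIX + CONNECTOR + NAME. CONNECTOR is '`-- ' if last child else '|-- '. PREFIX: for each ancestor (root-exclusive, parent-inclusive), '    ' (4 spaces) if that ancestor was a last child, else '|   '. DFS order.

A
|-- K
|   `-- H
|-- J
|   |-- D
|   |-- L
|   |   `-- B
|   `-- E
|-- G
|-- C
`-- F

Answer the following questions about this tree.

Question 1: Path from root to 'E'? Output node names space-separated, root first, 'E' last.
Answer: A J E

Derivation:
Walk down from root: A -> J -> E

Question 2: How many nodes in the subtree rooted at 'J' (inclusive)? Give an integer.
Subtree rooted at J contains: B, D, E, J, L
Count = 5

Answer: 5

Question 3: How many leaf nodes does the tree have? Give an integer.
Leaves (nodes with no children): B, C, D, E, F, G, H

Answer: 7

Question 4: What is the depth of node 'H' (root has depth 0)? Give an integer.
Answer: 2

Derivation:
Path from root to H: A -> K -> H
Depth = number of edges = 2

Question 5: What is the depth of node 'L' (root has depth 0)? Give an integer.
Path from root to L: A -> J -> L
Depth = number of edges = 2

Answer: 2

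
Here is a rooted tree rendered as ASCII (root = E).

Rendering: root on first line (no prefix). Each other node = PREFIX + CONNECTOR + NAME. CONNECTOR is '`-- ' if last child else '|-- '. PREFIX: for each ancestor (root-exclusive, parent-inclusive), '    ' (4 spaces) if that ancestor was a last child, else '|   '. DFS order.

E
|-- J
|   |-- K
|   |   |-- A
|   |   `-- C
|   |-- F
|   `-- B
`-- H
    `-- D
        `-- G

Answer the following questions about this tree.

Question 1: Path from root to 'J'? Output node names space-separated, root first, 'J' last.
Answer: E J

Derivation:
Walk down from root: E -> J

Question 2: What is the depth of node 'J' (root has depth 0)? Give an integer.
Path from root to J: E -> J
Depth = number of edges = 1

Answer: 1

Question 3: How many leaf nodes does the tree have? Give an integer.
Answer: 5

Derivation:
Leaves (nodes with no children): A, B, C, F, G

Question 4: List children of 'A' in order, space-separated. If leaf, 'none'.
Answer: none

Derivation:
Node A's children (from adjacency): (leaf)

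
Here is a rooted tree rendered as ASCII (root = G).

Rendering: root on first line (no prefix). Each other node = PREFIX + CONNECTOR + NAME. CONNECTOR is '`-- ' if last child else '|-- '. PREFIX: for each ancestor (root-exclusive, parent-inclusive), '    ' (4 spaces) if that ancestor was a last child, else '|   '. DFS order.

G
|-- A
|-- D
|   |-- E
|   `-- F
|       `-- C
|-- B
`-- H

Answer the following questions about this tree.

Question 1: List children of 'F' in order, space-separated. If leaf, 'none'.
Answer: C

Derivation:
Node F's children (from adjacency): C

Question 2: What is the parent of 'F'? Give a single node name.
Scan adjacency: F appears as child of D

Answer: D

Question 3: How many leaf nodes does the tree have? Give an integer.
Answer: 5

Derivation:
Leaves (nodes with no children): A, B, C, E, H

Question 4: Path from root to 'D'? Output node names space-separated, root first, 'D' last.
Answer: G D

Derivation:
Walk down from root: G -> D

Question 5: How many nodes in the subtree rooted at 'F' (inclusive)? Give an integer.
Answer: 2

Derivation:
Subtree rooted at F contains: C, F
Count = 2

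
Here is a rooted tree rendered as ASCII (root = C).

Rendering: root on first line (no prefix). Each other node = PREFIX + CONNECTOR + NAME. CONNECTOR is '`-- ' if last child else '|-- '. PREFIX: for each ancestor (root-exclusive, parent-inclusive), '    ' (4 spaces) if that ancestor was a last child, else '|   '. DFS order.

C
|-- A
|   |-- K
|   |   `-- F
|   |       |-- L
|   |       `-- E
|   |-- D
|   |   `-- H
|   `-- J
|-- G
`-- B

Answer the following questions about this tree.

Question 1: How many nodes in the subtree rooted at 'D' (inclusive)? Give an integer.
Answer: 2

Derivation:
Subtree rooted at D contains: D, H
Count = 2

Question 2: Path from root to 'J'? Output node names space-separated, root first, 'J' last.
Walk down from root: C -> A -> J

Answer: C A J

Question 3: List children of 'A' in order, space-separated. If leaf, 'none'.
Node A's children (from adjacency): K, D, J

Answer: K D J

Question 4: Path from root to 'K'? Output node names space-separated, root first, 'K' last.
Walk down from root: C -> A -> K

Answer: C A K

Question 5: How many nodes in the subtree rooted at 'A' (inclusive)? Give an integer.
Subtree rooted at A contains: A, D, E, F, H, J, K, L
Count = 8

Answer: 8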